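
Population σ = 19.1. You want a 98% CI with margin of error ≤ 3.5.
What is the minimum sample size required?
n ≥ 162

For margin E ≤ 3.5:
n ≥ (z* · σ / E)²
n ≥ (2.326 · 19.1 / 3.5)²
n ≥ 161.12

Minimum n = 162 (rounding up)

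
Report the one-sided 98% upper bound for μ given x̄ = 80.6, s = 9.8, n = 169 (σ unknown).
μ ≤ 82.16

Upper bound (one-sided):
t* = 2.070 (one-sided for 98%)
Upper bound = x̄ + t* · s/√n = 80.6 + 2.070 · 9.8/√169 = 82.16

We are 98% confident that μ ≤ 82.16.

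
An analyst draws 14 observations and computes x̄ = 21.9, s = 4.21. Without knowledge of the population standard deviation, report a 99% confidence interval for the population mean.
(18.51, 25.29)

t-interval (σ unknown):
df = n - 1 = 13
t* = 3.012 for 99% confidence

Margin of error = t* · s/√n = 3.012 · 4.21/√14 = 3.39

CI: (18.51, 25.29)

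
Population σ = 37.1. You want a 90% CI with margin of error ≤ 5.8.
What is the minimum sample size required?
n ≥ 111

For margin E ≤ 5.8:
n ≥ (z* · σ / E)²
n ≥ (1.645 · 37.1 / 5.8)²
n ≥ 110.72

Minimum n = 111 (rounding up)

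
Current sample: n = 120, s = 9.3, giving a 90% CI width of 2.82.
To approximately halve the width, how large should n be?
n ≈ 480

CI width ∝ 1/√n
To reduce width by factor 2, need √n to grow by 2 → need 2² = 4 times as many samples.

Current: n = 120, width = 2.82
New: n = 480, width ≈ 1.40

Width reduced by factor of 2.82/1.40 = 2.01.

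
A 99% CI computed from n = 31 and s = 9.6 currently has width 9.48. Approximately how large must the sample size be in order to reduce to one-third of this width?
n ≈ 279

CI width ∝ 1/√n
To reduce width by factor 3, need √n to grow by 3 → need 3² = 9 times as many samples.

Current: n = 31, width = 9.48
New: n = 279, width ≈ 2.98

Width reduced by factor of 9.48/2.98 = 3.18.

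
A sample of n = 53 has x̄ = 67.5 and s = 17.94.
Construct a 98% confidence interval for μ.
(61.59, 73.41)

t-interval (σ unknown):
df = n - 1 = 52
t* = 2.400 for 98% confidence

Margin of error = t* · s/√n = 2.400 · 17.94/√53 = 5.91

CI: (61.59, 73.41)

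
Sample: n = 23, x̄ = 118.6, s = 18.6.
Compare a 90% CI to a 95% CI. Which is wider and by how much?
95% CI is wider by 2.77

df = 22
90% CI: t* = 1.717, (111.94, 125.26), width = 2 · t* · s/√n = 13.32
95% CI: t* = 2.074, (110.56, 126.64), width = 2 · t* · s/√n = 16.09

The 95% CI is wider by 16.09 - 13.32 = 2.77.
Higher confidence requires a wider interval.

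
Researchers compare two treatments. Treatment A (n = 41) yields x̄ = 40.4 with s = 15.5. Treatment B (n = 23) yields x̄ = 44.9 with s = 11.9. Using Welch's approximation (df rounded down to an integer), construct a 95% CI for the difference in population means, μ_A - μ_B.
(-11.45, 2.45)

Difference: x̄₁ - x̄₂ = -4.50
SE = √(s₁²/n₁ + s₂²/n₂) = √(15.5²/41 + 11.9²/23) = 3.4665
df = 55.94 → 55 (Welch–Satterthwaite, rounded down)
t* = 2.004

CI: -4.50 ± 2.004 · 3.4665 = -4.50 ± 6.95 = (-11.45, 2.45)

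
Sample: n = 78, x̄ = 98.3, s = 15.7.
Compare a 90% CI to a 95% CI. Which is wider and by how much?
95% CI is wider by 1.16

df = 77
90% CI: t* = 1.665, (95.34, 101.26), width = 2 · t* · s/√n = 5.92
95% CI: t* = 1.991, (94.76, 101.84), width = 2 · t* · s/√n = 7.08

The 95% CI is wider by 7.08 - 5.92 = 1.16.
Higher confidence requires a wider interval.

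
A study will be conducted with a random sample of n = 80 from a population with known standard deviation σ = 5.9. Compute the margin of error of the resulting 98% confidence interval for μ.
Margin of error = 1.53

Margin of error = z* · σ/√n
= 2.326 · 5.9/√80
= 2.326 · 5.9/8.9443
= 1.53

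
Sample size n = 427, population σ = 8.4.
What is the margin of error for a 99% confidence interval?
Margin of error = 1.05

Margin of error = z* · σ/√n
= 2.576 · 8.4/√427
= 2.576 · 8.4/20.6640
= 1.05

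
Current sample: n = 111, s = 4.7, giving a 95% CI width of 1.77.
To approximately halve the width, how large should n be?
n ≈ 444

CI width ∝ 1/√n
To reduce width by factor 2, need √n to grow by 2 → need 2² = 4 times as many samples.

Current: n = 111, width = 1.77
New: n = 444, width ≈ 0.88

Width reduced by factor of 1.77/0.88 = 2.01.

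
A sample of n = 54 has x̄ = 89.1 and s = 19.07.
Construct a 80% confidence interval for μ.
(85.73, 92.47)

t-interval (σ unknown):
df = n - 1 = 53
t* = 1.298 for 80% confidence

Margin of error = t* · s/√n = 1.298 · 19.07/√54 = 3.37

CI: (85.73, 92.47)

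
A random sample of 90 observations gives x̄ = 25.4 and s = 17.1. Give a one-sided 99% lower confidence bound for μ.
μ ≥ 21.13

Lower bound (one-sided):
t* = 2.369 (one-sided for 99%)
Lower bound = x̄ - t* · s/√n = 25.4 - 2.369 · 17.1/√90 = 21.13

We are 99% confident that μ ≥ 21.13.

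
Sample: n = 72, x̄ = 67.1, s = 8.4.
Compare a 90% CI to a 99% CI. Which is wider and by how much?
99% CI is wider by 1.94

df = 71
90% CI: t* = 1.667, (65.45, 68.75), width = 2 · t* · s/√n = 3.30
99% CI: t* = 2.647, (64.48, 69.72), width = 2 · t* · s/√n = 5.24

The 99% CI is wider by 5.24 - 3.30 = 1.94.
Higher confidence requires a wider interval.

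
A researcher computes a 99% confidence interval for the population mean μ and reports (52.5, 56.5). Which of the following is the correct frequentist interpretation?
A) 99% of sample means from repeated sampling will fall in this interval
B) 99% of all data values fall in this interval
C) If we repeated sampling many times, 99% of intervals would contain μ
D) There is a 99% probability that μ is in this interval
C

A) Wrong — coverage applies to intervals containing μ, not to future x̄ values.
B) Wrong — a CI is about the parameter μ, not individual data values.
C) Correct — this is the frequentist long-run coverage interpretation.
D) Wrong — μ is fixed; the randomness lives in the interval, not in μ.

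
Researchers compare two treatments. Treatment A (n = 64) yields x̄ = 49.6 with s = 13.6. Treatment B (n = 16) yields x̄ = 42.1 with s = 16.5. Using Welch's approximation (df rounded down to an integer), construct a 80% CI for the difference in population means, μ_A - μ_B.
(1.59, 13.41)

Difference: x̄₁ - x̄₂ = 7.50
SE = √(s₁²/n₁ + s₂²/n₂) = √(13.6²/64 + 16.5²/16) = 4.4616
df = 20.39 → 20 (Welch–Satterthwaite, rounded down)
t* = 1.325

CI: 7.50 ± 1.325 · 4.4616 = 7.50 ± 5.91 = (1.59, 13.41)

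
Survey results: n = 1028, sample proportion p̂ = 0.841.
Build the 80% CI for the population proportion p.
(0.826, 0.856)

Proportion CI:
SE = √(p̂(1-p̂)/n) = √(0.841 · 0.159 / 1028) = 0.01141

z* = 1.282
Margin = z* · SE = 1.282 · 0.01141 = 0.0146

CI: 0.841 ± 0.0146 = (0.826, 0.856)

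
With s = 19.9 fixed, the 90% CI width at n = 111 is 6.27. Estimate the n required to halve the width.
n ≈ 444

CI width ∝ 1/√n
To reduce width by factor 2, need √n to grow by 2 → need 2² = 4 times as many samples.

Current: n = 111, width = 6.27
New: n = 444, width ≈ 3.11

Width reduced by factor of 6.27/3.11 = 2.02.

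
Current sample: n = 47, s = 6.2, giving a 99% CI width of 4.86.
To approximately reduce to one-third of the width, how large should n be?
n ≈ 423

CI width ∝ 1/√n
To reduce width by factor 3, need √n to grow by 3 → need 3² = 9 times as many samples.

Current: n = 47, width = 4.86
New: n = 423, width ≈ 1.56

Width reduced by factor of 4.86/1.56 = 3.12.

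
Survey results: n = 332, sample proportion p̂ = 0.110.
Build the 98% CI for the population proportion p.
(0.070, 0.150)

Proportion CI:
SE = √(p̂(1-p̂)/n) = √(0.110 · 0.890 / 332) = 0.01717

z* = 2.326
Margin = z* · SE = 2.326 · 0.01717 = 0.0399

CI: 0.110 ± 0.0399 = (0.070, 0.150)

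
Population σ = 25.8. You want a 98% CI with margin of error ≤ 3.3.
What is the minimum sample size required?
n ≥ 331

For margin E ≤ 3.3:
n ≥ (z* · σ / E)²
n ≥ (2.326 · 25.8 / 3.3)²
n ≥ 330.70

Minimum n = 331 (rounding up)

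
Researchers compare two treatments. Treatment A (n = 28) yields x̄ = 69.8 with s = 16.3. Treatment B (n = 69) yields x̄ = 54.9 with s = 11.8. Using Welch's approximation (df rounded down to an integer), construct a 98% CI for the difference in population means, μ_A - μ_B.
(6.67, 23.13)

Difference: x̄₁ - x̄₂ = 14.90
SE = √(s₁²/n₁ + s₂²/n₂) = √(16.3²/28 + 11.8²/69) = 3.3922
df = 39.00 → 39 (Welch–Satterthwaite, rounded down)
t* = 2.426

CI: 14.90 ± 2.426 · 3.3922 = 14.90 ± 8.23 = (6.67, 23.13)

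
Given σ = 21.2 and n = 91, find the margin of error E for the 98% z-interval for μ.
Margin of error = 5.17

Margin of error = z* · σ/√n
= 2.326 · 21.2/√91
= 2.326 · 21.2/9.5394
= 5.17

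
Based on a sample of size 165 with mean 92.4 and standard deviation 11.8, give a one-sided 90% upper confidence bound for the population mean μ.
μ ≤ 93.58

Upper bound (one-sided):
t* = 1.287 (one-sided for 90%)
Upper bound = x̄ + t* · s/√n = 92.4 + 1.287 · 11.8/√165 = 93.58

We are 90% confident that μ ≤ 93.58.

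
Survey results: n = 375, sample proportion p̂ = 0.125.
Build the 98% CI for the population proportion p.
(0.085, 0.165)

Proportion CI:
SE = √(p̂(1-p̂)/n) = √(0.125 · 0.875 / 375) = 0.01708

z* = 2.326
Margin = z* · SE = 2.326 · 0.01708 = 0.0397

CI: 0.125 ± 0.0397 = (0.085, 0.165)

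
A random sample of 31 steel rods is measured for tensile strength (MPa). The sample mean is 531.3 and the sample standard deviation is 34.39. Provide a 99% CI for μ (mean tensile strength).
(514.31, 548.29)

t-interval (σ unknown):
df = n - 1 = 30
t* = 2.750 for 99% confidence

Margin of error = t* · s/√n = 2.750 · 34.39/√31 = 16.99

CI: (514.31, 548.29)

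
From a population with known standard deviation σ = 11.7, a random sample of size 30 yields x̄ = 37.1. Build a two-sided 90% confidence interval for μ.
(33.59, 40.61)

z-interval (σ known):
z* = 1.645 for 90% confidence

Margin of error = z* · σ/√n = 1.645 · 11.7/√30 = 3.51

CI: (37.1 - 3.51, 37.1 + 3.51) = (33.59, 40.61)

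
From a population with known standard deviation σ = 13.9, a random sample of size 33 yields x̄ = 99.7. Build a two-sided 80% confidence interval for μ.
(96.60, 102.80)

z-interval (σ known):
z* = 1.282 for 80% confidence

Margin of error = z* · σ/√n = 1.282 · 13.9/√33 = 3.10

CI: (99.7 - 3.10, 99.7 + 3.10) = (96.60, 102.80)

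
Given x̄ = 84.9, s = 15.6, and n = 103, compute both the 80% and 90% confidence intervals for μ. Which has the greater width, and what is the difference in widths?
90% CI is wider by 1.13

df = 102
80% CI: t* = 1.290, (82.92, 86.88), width = 2 · t* · s/√n = 3.97
90% CI: t* = 1.660, (82.35, 87.45), width = 2 · t* · s/√n = 5.10

The 90% CI is wider by 5.10 - 3.97 = 1.13.
Higher confidence requires a wider interval.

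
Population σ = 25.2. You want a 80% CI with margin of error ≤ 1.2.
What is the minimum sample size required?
n ≥ 725

For margin E ≤ 1.2:
n ≥ (z* · σ / E)²
n ≥ (1.282 · 25.2 / 1.2)²
n ≥ 724.79

Minimum n = 725 (rounding up)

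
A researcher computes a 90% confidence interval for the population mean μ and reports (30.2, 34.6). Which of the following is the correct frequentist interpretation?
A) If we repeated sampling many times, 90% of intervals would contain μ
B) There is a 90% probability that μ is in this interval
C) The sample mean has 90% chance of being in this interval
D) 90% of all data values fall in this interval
A

A) Correct — this is the frequentist long-run coverage interpretation.
B) Wrong — μ is fixed; the randomness lives in the interval, not in μ.
C) Wrong — x̄ is observed and sits in the interval by construction.
D) Wrong — a CI is about the parameter μ, not individual data values.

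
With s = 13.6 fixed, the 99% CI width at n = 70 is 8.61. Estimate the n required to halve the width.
n ≈ 280

CI width ∝ 1/√n
To reduce width by factor 2, need √n to grow by 2 → need 2² = 4 times as many samples.

Current: n = 70, width = 8.61
New: n = 280, width ≈ 4.22

Width reduced by factor of 8.61/4.22 = 2.04.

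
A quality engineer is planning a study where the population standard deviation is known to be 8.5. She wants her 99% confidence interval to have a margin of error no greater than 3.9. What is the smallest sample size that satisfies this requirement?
n ≥ 32

For margin E ≤ 3.9:
n ≥ (z* · σ / E)²
n ≥ (2.576 · 8.5 / 3.9)²
n ≥ 31.52

Minimum n = 32 (rounding up)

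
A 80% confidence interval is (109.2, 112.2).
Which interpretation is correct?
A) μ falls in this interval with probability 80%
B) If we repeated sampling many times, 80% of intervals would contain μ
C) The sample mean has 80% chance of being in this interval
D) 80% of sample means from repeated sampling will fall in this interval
B

A) Wrong — μ is fixed; the randomness lives in the interval, not in μ.
B) Correct — this is the frequentist long-run coverage interpretation.
C) Wrong — x̄ is observed and sits in the interval by construction.
D) Wrong — coverage applies to intervals containing μ, not to future x̄ values.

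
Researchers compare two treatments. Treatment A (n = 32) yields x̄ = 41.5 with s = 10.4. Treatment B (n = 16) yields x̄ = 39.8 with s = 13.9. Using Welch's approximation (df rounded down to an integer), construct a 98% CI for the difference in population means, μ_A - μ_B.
(-8.13, 11.53)

Difference: x̄₁ - x̄₂ = 1.70
SE = √(s₁²/n₁ + s₂²/n₂) = √(10.4²/32 + 13.9²/16) = 3.9314
df = 23.67 → 23 (Welch–Satterthwaite, rounded down)
t* = 2.500

CI: 1.70 ± 2.500 · 3.9314 = 1.70 ± 9.83 = (-8.13, 11.53)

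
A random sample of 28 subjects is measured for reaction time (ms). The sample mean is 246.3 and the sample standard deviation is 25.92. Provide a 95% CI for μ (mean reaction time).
(236.25, 256.35)

t-interval (σ unknown):
df = n - 1 = 27
t* = 2.052 for 95% confidence

Margin of error = t* · s/√n = 2.052 · 25.92/√28 = 10.05

CI: (236.25, 256.35)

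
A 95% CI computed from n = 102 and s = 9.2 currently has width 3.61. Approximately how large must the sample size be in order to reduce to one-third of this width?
n ≈ 918

CI width ∝ 1/√n
To reduce width by factor 3, need √n to grow by 3 → need 3² = 9 times as many samples.

Current: n = 102, width = 3.61
New: n = 918, width ≈ 1.19

Width reduced by factor of 3.61/1.19 = 3.03.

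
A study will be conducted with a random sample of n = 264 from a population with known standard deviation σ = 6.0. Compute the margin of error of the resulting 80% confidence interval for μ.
Margin of error = 0.47

Margin of error = z* · σ/√n
= 1.282 · 6.0/√264
= 1.282 · 6.0/16.2481
= 0.47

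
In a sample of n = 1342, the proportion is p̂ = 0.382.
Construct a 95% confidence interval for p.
(0.356, 0.408)

Proportion CI:
SE = √(p̂(1-p̂)/n) = √(0.382 · 0.618 / 1342) = 0.01326

z* = 1.960
Margin = z* · SE = 1.960 · 0.01326 = 0.0260

CI: 0.382 ± 0.0260 = (0.356, 0.408)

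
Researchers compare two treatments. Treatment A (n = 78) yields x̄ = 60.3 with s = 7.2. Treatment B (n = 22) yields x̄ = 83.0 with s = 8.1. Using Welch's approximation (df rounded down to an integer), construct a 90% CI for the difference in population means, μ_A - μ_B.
(-25.94, -19.46)

Difference: x̄₁ - x̄₂ = -22.70
SE = √(s₁²/n₁ + s₂²/n₂) = √(7.2²/78 + 8.1²/22) = 1.9097
df = 30.98 → 30 (Welch–Satterthwaite, rounded down)
t* = 1.697

CI: -22.70 ± 1.697 · 1.9097 = -22.70 ± 3.24 = (-25.94, -19.46)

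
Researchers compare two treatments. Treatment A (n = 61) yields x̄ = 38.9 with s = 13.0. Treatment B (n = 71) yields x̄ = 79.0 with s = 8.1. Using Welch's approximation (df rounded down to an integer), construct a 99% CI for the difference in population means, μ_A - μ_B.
(-45.15, -35.05)

Difference: x̄₁ - x̄₂ = -40.10
SE = √(s₁²/n₁ + s₂²/n₂) = √(13.0²/61 + 8.1²/71) = 1.9221
df = 97.41 → 97 (Welch–Satterthwaite, rounded down)
t* = 2.627

CI: -40.10 ± 2.627 · 1.9221 = -40.10 ± 5.05 = (-45.15, -35.05)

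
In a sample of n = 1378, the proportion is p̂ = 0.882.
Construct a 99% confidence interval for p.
(0.860, 0.904)

Proportion CI:
SE = √(p̂(1-p̂)/n) = √(0.882 · 0.118 / 1378) = 0.00869

z* = 2.576
Margin = z* · SE = 2.576 · 0.00869 = 0.0224

CI: 0.882 ± 0.0224 = (0.860, 0.904)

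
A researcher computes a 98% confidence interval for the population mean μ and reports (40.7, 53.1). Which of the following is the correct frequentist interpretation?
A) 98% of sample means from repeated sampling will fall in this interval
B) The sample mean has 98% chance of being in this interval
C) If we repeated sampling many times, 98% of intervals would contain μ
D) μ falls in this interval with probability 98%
C

A) Wrong — coverage applies to intervals containing μ, not to future x̄ values.
B) Wrong — x̄ is observed and sits in the interval by construction.
C) Correct — this is the frequentist long-run coverage interpretation.
D) Wrong — μ is fixed; the randomness lives in the interval, not in μ.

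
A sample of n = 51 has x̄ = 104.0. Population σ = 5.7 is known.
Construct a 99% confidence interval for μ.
(101.94, 106.06)

z-interval (σ known):
z* = 2.576 for 99% confidence

Margin of error = z* · σ/√n = 2.576 · 5.7/√51 = 2.06

CI: (104.0 - 2.06, 104.0 + 2.06) = (101.94, 106.06)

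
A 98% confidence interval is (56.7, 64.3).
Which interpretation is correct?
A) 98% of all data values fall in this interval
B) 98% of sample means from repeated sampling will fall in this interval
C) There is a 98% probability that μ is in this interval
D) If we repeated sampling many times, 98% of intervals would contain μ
D

A) Wrong — a CI is about the parameter μ, not individual data values.
B) Wrong — coverage applies to intervals containing μ, not to future x̄ values.
C) Wrong — μ is fixed; the randomness lives in the interval, not in μ.
D) Correct — this is the frequentist long-run coverage interpretation.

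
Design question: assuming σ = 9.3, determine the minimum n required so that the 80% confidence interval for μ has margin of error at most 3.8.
n ≥ 10

For margin E ≤ 3.8:
n ≥ (z* · σ / E)²
n ≥ (1.282 · 9.3 / 3.8)²
n ≥ 9.84

Minimum n = 10 (rounding up)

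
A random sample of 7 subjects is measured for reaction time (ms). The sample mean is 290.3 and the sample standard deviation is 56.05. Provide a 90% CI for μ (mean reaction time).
(249.14, 331.46)

t-interval (σ unknown):
df = n - 1 = 6
t* = 1.943 for 90% confidence

Margin of error = t* · s/√n = 1.943 · 56.05/√7 = 41.16

CI: (249.14, 331.46)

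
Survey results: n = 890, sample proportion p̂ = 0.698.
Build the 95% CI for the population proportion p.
(0.668, 0.728)

Proportion CI:
SE = √(p̂(1-p̂)/n) = √(0.698 · 0.302 / 890) = 0.01539

z* = 1.960
Margin = z* · SE = 1.960 · 0.01539 = 0.0302

CI: 0.698 ± 0.0302 = (0.668, 0.728)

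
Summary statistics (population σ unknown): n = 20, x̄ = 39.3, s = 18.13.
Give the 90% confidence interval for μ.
(32.29, 46.31)

t-interval (σ unknown):
df = n - 1 = 19
t* = 1.729 for 90% confidence

Margin of error = t* · s/√n = 1.729 · 18.13/√20 = 7.01

CI: (32.29, 46.31)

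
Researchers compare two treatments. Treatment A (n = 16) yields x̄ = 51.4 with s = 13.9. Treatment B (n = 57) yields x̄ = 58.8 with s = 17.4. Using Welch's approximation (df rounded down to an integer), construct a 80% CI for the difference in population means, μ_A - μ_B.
(-12.87, -1.93)

Difference: x̄₁ - x̄₂ = -7.40
SE = √(s₁²/n₁ + s₂²/n₂) = √(13.9²/16 + 17.4²/57) = 4.1698
df = 29.57 → 29 (Welch–Satterthwaite, rounded down)
t* = 1.311

CI: -7.40 ± 1.311 · 4.1698 = -7.40 ± 5.47 = (-12.87, -1.93)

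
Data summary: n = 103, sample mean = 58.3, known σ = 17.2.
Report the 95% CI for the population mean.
(54.98, 61.62)

z-interval (σ known):
z* = 1.960 for 95% confidence

Margin of error = z* · σ/√n = 1.960 · 17.2/√103 = 3.32

CI: (58.3 - 3.32, 58.3 + 3.32) = (54.98, 61.62)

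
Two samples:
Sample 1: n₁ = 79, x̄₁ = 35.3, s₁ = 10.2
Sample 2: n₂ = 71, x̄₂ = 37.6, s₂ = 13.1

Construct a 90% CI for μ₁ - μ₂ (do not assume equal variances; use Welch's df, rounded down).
(-5.50, 0.90)

Difference: x̄₁ - x̄₂ = -2.30
SE = √(s₁²/n₁ + s₂²/n₂) = √(10.2²/79 + 13.1²/71) = 1.9324
df = 131.92 → 131 (Welch–Satterthwaite, rounded down)
t* = 1.657

CI: -2.30 ± 1.657 · 1.9324 = -2.30 ± 3.20 = (-5.50, 0.90)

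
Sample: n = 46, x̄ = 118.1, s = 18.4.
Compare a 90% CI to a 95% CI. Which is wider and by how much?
95% CI is wider by 1.82

df = 45
90% CI: t* = 1.679, (113.54, 122.66), width = 2 · t* · s/√n = 9.11
95% CI: t* = 2.014, (112.64, 123.56), width = 2 · t* · s/√n = 10.93

The 95% CI is wider by 10.93 - 9.11 = 1.82.
Higher confidence requires a wider interval.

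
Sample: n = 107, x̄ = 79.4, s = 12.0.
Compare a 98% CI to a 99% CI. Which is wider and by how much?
99% CI is wider by 0.61

df = 106
98% CI: t* = 2.362, (76.66, 82.14), width = 2 · t* · s/√n = 5.48
99% CI: t* = 2.623, (76.36, 82.44), width = 2 · t* · s/√n = 6.09

The 99% CI is wider by 6.09 - 5.48 = 0.61.
Higher confidence requires a wider interval.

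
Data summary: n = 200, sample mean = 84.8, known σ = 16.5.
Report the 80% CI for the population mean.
(83.30, 86.30)

z-interval (σ known):
z* = 1.282 for 80% confidence

Margin of error = z* · σ/√n = 1.282 · 16.5/√200 = 1.50

CI: (84.8 - 1.50, 84.8 + 1.50) = (83.30, 86.30)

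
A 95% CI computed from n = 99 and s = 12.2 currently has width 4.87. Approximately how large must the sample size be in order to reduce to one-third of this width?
n ≈ 891

CI width ∝ 1/√n
To reduce width by factor 3, need √n to grow by 3 → need 3² = 9 times as many samples.

Current: n = 99, width = 4.87
New: n = 891, width ≈ 1.60

Width reduced by factor of 4.87/1.60 = 3.04.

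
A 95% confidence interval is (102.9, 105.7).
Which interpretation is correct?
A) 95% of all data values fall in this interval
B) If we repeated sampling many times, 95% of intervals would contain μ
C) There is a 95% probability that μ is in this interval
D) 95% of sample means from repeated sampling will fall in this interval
B

A) Wrong — a CI is about the parameter μ, not individual data values.
B) Correct — this is the frequentist long-run coverage interpretation.
C) Wrong — μ is fixed; the randomness lives in the interval, not in μ.
D) Wrong — coverage applies to intervals containing μ, not to future x̄ values.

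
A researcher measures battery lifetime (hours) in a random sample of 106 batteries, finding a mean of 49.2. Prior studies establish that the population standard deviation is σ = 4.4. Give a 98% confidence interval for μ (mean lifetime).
(48.21, 50.19)

z-interval (σ known):
z* = 2.326 for 98% confidence

Margin of error = z* · σ/√n = 2.326 · 4.4/√106 = 0.99

CI: (49.2 - 0.99, 49.2 + 0.99) = (48.21, 50.19)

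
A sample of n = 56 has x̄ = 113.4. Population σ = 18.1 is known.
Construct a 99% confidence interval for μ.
(107.17, 119.63)

z-interval (σ known):
z* = 2.576 for 99% confidence

Margin of error = z* · σ/√n = 2.576 · 18.1/√56 = 6.23

CI: (113.4 - 6.23, 113.4 + 6.23) = (107.17, 119.63)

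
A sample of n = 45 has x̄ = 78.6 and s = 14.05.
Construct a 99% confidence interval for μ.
(72.96, 84.24)

t-interval (σ unknown):
df = n - 1 = 44
t* = 2.692 for 99% confidence

Margin of error = t* · s/√n = 2.692 · 14.05/√45 = 5.64

CI: (72.96, 84.24)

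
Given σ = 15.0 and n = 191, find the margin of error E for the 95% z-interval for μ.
Margin of error = 2.13

Margin of error = z* · σ/√n
= 1.960 · 15.0/√191
= 1.960 · 15.0/13.8203
= 2.13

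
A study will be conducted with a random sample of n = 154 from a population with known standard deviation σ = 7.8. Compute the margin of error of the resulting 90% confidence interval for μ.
Margin of error = 1.03

Margin of error = z* · σ/√n
= 1.645 · 7.8/√154
= 1.645 · 7.8/12.4097
= 1.03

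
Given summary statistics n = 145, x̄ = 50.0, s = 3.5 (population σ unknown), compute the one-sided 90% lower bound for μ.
μ ≥ 49.63

Lower bound (one-sided):
t* = 1.287 (one-sided for 90%)
Lower bound = x̄ - t* · s/√n = 50.0 - 1.287 · 3.5/√145 = 49.63

We are 90% confident that μ ≥ 49.63.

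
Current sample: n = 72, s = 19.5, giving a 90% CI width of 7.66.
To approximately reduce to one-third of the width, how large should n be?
n ≈ 648

CI width ∝ 1/√n
To reduce width by factor 3, need √n to grow by 3 → need 3² = 9 times as many samples.

Current: n = 72, width = 7.66
New: n = 648, width ≈ 2.52

Width reduced by factor of 7.66/2.52 = 3.04.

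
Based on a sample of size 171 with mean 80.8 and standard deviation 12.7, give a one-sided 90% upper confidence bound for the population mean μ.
μ ≤ 82.05

Upper bound (one-sided):
t* = 1.287 (one-sided for 90%)
Upper bound = x̄ + t* · s/√n = 80.8 + 1.287 · 12.7/√171 = 82.05

We are 90% confident that μ ≤ 82.05.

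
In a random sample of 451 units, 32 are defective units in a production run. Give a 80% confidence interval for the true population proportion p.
(0.055, 0.086)

Proportion CI:
p̂ = 32/451 = 0.07095
SE = √(p̂(1-p̂)/n) = √(0.07095 · 0.92905 / 451) = 0.01209

z* = 1.282
Margin = z* · SE = 1.282 · 0.01209 = 0.0155

CI: 0.07095 ± 0.0155 = (0.055, 0.086)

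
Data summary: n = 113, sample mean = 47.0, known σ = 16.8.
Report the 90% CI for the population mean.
(44.40, 49.60)

z-interval (σ known):
z* = 1.645 for 90% confidence

Margin of error = z* · σ/√n = 1.645 · 16.8/√113 = 2.60

CI: (47.0 - 2.60, 47.0 + 2.60) = (44.40, 49.60)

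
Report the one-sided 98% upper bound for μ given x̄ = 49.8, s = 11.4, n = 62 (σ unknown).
μ ≤ 52.84

Upper bound (one-sided):
t* = 2.099 (one-sided for 98%)
Upper bound = x̄ + t* · s/√n = 49.8 + 2.099 · 11.4/√62 = 52.84

We are 98% confident that μ ≤ 52.84.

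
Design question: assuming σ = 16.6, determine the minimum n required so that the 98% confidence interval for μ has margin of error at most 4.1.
n ≥ 89

For margin E ≤ 4.1:
n ≥ (z* · σ / E)²
n ≥ (2.326 · 16.6 / 4.1)²
n ≥ 88.69

Minimum n = 89 (rounding up)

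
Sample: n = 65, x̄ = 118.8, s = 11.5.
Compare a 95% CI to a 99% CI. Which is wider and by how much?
99% CI is wider by 1.87

df = 64
95% CI: t* = 1.998, (115.95, 121.65), width = 2 · t* · s/√n = 5.70
99% CI: t* = 2.655, (115.01, 122.59), width = 2 · t* · s/√n = 7.57

The 99% CI is wider by 7.57 - 5.70 = 1.87.
Higher confidence requires a wider interval.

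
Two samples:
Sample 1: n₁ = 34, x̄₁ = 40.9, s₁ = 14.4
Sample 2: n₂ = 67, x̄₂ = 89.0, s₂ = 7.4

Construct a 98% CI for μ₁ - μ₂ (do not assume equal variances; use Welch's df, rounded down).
(-54.46, -41.74)

Difference: x̄₁ - x̄₂ = -48.10
SE = √(s₁²/n₁ + s₂²/n₂) = √(14.4²/34 + 7.4²/67) = 2.6299
df = 42.06 → 42 (Welch–Satterthwaite, rounded down)
t* = 2.418

CI: -48.10 ± 2.418 · 2.6299 = -48.10 ± 6.36 = (-54.46, -41.74)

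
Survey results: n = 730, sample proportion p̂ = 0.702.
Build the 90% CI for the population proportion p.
(0.674, 0.730)

Proportion CI:
SE = √(p̂(1-p̂)/n) = √(0.702 · 0.298 / 730) = 0.01693

z* = 1.645
Margin = z* · SE = 1.645 · 0.01693 = 0.0278

CI: 0.702 ± 0.0278 = (0.674, 0.730)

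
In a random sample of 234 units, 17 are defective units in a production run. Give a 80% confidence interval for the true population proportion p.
(0.051, 0.094)

Proportion CI:
p̂ = 17/234 = 0.07265
SE = √(p̂(1-p̂)/n) = √(0.07265 · 0.92735 / 234) = 0.01697

z* = 1.282
Margin = z* · SE = 1.282 · 0.01697 = 0.0218

CI: 0.07265 ± 0.0218 = (0.051, 0.094)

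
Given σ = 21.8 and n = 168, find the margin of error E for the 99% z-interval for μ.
Margin of error = 4.33

Margin of error = z* · σ/√n
= 2.576 · 21.8/√168
= 2.576 · 21.8/12.9615
= 4.33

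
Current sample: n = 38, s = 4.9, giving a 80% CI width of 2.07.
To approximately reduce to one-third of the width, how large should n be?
n ≈ 342

CI width ∝ 1/√n
To reduce width by factor 3, need √n to grow by 3 → need 3² = 9 times as many samples.

Current: n = 38, width = 2.07
New: n = 342, width ≈ 0.68

Width reduced by factor of 2.07/0.68 = 3.04.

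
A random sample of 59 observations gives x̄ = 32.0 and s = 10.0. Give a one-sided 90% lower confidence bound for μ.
μ ≥ 30.31

Lower bound (one-sided):
t* = 1.296 (one-sided for 90%)
Lower bound = x̄ - t* · s/√n = 32.0 - 1.296 · 10.0/√59 = 30.31

We are 90% confident that μ ≥ 30.31.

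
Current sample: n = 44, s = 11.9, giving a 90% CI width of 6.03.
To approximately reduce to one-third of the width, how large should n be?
n ≈ 396

CI width ∝ 1/√n
To reduce width by factor 3, need √n to grow by 3 → need 3² = 9 times as many samples.

Current: n = 44, width = 6.03
New: n = 396, width ≈ 1.97

Width reduced by factor of 6.03/1.97 = 3.06.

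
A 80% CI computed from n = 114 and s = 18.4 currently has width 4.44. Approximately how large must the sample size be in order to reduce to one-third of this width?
n ≈ 1026

CI width ∝ 1/√n
To reduce width by factor 3, need √n to grow by 3 → need 3² = 9 times as many samples.

Current: n = 114, width = 4.44
New: n = 1026, width ≈ 1.47

Width reduced by factor of 4.44/1.47 = 3.02.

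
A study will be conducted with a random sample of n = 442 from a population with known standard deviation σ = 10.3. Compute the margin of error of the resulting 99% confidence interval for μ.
Margin of error = 1.26

Margin of error = z* · σ/√n
= 2.576 · 10.3/√442
= 2.576 · 10.3/21.0238
= 1.26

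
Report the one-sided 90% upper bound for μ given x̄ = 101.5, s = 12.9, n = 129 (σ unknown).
μ ≤ 102.96

Upper bound (one-sided):
t* = 1.288 (one-sided for 90%)
Upper bound = x̄ + t* · s/√n = 101.5 + 1.288 · 12.9/√129 = 102.96

We are 90% confident that μ ≤ 102.96.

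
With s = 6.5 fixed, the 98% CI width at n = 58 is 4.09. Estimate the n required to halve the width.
n ≈ 232

CI width ∝ 1/√n
To reduce width by factor 2, need √n to grow by 2 → need 2² = 4 times as many samples.

Current: n = 58, width = 4.09
New: n = 232, width ≈ 2.00

Width reduced by factor of 4.09/2.00 = 2.04.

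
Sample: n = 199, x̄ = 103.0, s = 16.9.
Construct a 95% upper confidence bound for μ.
μ ≤ 104.98

Upper bound (one-sided):
t* = 1.653 (one-sided for 95%)
Upper bound = x̄ + t* · s/√n = 103.0 + 1.653 · 16.9/√199 = 104.98

We are 95% confident that μ ≤ 104.98.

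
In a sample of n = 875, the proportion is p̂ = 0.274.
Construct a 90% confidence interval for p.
(0.249, 0.299)

Proportion CI:
SE = √(p̂(1-p̂)/n) = √(0.274 · 0.726 / 875) = 0.01508

z* = 1.645
Margin = z* · SE = 1.645 · 0.01508 = 0.0248

CI: 0.274 ± 0.0248 = (0.249, 0.299)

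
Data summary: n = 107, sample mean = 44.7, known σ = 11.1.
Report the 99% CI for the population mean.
(41.94, 47.46)

z-interval (σ known):
z* = 2.576 for 99% confidence

Margin of error = z* · σ/√n = 2.576 · 11.1/√107 = 2.76

CI: (44.7 - 2.76, 44.7 + 2.76) = (41.94, 47.46)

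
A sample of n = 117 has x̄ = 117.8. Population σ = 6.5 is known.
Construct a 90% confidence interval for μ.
(116.81, 118.79)

z-interval (σ known):
z* = 1.645 for 90% confidence

Margin of error = z* · σ/√n = 1.645 · 6.5/√117 = 0.99

CI: (117.8 - 0.99, 117.8 + 0.99) = (116.81, 118.79)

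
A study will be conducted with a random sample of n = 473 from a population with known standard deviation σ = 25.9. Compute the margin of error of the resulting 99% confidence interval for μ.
Margin of error = 3.07

Margin of error = z* · σ/√n
= 2.576 · 25.9/√473
= 2.576 · 25.9/21.7486
= 3.07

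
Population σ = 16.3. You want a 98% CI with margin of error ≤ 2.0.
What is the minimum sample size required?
n ≥ 360

For margin E ≤ 2.0:
n ≥ (z* · σ / E)²
n ≥ (2.326 · 16.3 / 2.0)²
n ≥ 359.36

Minimum n = 360 (rounding up)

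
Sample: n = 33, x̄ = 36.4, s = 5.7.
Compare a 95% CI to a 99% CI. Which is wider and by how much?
99% CI is wider by 1.39

df = 32
95% CI: t* = 2.037, (34.38, 38.42), width = 2 · t* · s/√n = 4.04
99% CI: t* = 2.738, (33.68, 39.12), width = 2 · t* · s/√n = 5.43

The 99% CI is wider by 5.43 - 4.04 = 1.39.
Higher confidence requires a wider interval.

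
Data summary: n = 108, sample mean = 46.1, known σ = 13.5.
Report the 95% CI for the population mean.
(43.55, 48.65)

z-interval (σ known):
z* = 1.960 for 95% confidence

Margin of error = z* · σ/√n = 1.960 · 13.5/√108 = 2.55

CI: (46.1 - 2.55, 46.1 + 2.55) = (43.55, 48.65)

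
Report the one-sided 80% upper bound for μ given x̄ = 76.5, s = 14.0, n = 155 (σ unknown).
μ ≤ 77.45

Upper bound (one-sided):
t* = 0.844 (one-sided for 80%)
Upper bound = x̄ + t* · s/√n = 76.5 + 0.844 · 14.0/√155 = 77.45

We are 80% confident that μ ≤ 77.45.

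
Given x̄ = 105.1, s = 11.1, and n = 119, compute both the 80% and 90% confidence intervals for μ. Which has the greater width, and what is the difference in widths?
90% CI is wider by 0.75

df = 118
80% CI: t* = 1.289, (103.79, 106.41), width = 2 · t* · s/√n = 2.62
90% CI: t* = 1.658, (103.41, 106.79), width = 2 · t* · s/√n = 3.37

The 90% CI is wider by 3.37 - 2.62 = 0.75.
Higher confidence requires a wider interval.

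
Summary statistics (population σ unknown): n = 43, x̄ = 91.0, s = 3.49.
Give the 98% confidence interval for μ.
(89.71, 92.29)

t-interval (σ unknown):
df = n - 1 = 42
t* = 2.418 for 98% confidence

Margin of error = t* · s/√n = 2.418 · 3.49/√43 = 1.29

CI: (89.71, 92.29)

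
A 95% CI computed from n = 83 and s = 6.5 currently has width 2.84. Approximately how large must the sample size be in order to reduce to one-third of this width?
n ≈ 747

CI width ∝ 1/√n
To reduce width by factor 3, need √n to grow by 3 → need 3² = 9 times as many samples.

Current: n = 83, width = 2.84
New: n = 747, width ≈ 0.93

Width reduced by factor of 2.84/0.93 = 3.05.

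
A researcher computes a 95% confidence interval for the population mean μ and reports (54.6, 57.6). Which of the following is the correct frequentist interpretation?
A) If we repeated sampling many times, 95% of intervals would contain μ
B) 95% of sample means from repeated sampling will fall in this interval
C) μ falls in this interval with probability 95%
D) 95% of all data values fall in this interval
A

A) Correct — this is the frequentist long-run coverage interpretation.
B) Wrong — coverage applies to intervals containing μ, not to future x̄ values.
C) Wrong — μ is fixed; the randomness lives in the interval, not in μ.
D) Wrong — a CI is about the parameter μ, not individual data values.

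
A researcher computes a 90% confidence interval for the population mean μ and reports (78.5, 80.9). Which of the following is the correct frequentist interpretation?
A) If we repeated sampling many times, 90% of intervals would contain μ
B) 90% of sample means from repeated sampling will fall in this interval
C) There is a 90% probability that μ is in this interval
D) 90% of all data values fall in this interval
A

A) Correct — this is the frequentist long-run coverage interpretation.
B) Wrong — coverage applies to intervals containing μ, not to future x̄ values.
C) Wrong — μ is fixed; the randomness lives in the interval, not in μ.
D) Wrong — a CI is about the parameter μ, not individual data values.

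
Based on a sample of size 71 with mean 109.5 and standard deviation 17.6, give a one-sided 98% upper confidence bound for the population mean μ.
μ ≤ 113.87

Upper bound (one-sided):
t* = 2.093 (one-sided for 98%)
Upper bound = x̄ + t* · s/√n = 109.5 + 2.093 · 17.6/√71 = 113.87

We are 98% confident that μ ≤ 113.87.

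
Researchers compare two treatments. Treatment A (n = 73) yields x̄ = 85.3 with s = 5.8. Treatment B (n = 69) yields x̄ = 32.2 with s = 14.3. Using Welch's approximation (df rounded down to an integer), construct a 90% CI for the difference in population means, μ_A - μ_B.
(50.02, 56.18)

Difference: x̄₁ - x̄₂ = 53.10
SE = √(s₁²/n₁ + s₂²/n₂) = √(5.8²/73 + 14.3²/69) = 1.8505
df = 88.76 → 88 (Welch–Satterthwaite, rounded down)
t* = 1.662

CI: 53.10 ± 1.662 · 1.8505 = 53.10 ± 3.08 = (50.02, 56.18)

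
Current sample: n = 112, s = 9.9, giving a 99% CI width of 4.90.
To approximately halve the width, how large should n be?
n ≈ 448

CI width ∝ 1/√n
To reduce width by factor 2, need √n to grow by 2 → need 2² = 4 times as many samples.

Current: n = 112, width = 4.90
New: n = 448, width ≈ 2.42

Width reduced by factor of 4.90/2.42 = 2.02.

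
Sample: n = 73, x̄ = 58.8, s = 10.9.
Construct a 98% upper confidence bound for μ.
μ ≤ 61.47

Upper bound (one-sided):
t* = 2.092 (one-sided for 98%)
Upper bound = x̄ + t* · s/√n = 58.8 + 2.092 · 10.9/√73 = 61.47

We are 98% confident that μ ≤ 61.47.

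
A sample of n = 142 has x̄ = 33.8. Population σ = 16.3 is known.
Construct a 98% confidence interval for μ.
(30.62, 36.98)

z-interval (σ known):
z* = 2.326 for 98% confidence

Margin of error = z* · σ/√n = 2.326 · 16.3/√142 = 3.18

CI: (33.8 - 3.18, 33.8 + 3.18) = (30.62, 36.98)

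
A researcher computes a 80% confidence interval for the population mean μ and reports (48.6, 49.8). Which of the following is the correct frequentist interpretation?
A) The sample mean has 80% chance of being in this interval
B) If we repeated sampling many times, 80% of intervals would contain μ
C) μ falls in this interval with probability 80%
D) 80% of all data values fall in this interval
B

A) Wrong — x̄ is observed and sits in the interval by construction.
B) Correct — this is the frequentist long-run coverage interpretation.
C) Wrong — μ is fixed; the randomness lives in the interval, not in μ.
D) Wrong — a CI is about the parameter μ, not individual data values.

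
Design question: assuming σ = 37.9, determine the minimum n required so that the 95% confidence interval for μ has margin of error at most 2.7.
n ≥ 757

For margin E ≤ 2.7:
n ≥ (z* · σ / E)²
n ≥ (1.960 · 37.9 / 2.7)²
n ≥ 756.94

Minimum n = 757 (rounding up)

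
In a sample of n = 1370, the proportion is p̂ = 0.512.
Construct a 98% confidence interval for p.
(0.481, 0.543)

Proportion CI:
SE = √(p̂(1-p̂)/n) = √(0.512 · 0.488 / 1370) = 0.01350

z* = 2.326
Margin = z* · SE = 2.326 · 0.01350 = 0.0314

CI: 0.512 ± 0.0314 = (0.481, 0.543)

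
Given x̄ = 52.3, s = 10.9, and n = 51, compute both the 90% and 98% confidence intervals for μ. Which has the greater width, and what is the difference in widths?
98% CI is wider by 2.22

df = 50
90% CI: t* = 1.676, (49.74, 54.86), width = 2 · t* · s/√n = 5.12
98% CI: t* = 2.403, (48.63, 55.97), width = 2 · t* · s/√n = 7.34

The 98% CI is wider by 7.34 - 5.12 = 2.22.
Higher confidence requires a wider interval.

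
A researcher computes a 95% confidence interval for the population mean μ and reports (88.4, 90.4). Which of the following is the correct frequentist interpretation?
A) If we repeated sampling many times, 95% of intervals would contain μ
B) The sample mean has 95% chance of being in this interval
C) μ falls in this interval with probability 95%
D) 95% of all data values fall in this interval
A

A) Correct — this is the frequentist long-run coverage interpretation.
B) Wrong — x̄ is observed and sits in the interval by construction.
C) Wrong — μ is fixed; the randomness lives in the interval, not in μ.
D) Wrong — a CI is about the parameter μ, not individual data values.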